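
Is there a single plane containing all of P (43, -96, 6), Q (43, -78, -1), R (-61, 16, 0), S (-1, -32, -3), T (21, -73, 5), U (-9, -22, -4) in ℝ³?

The plane through P, Q, R has normal n = PQ × PR = (676, 728, 1872) and equation n·X = -29588.
Checking the remaining points: n·S = -29588, n·T = -29588, n·U = -29588.
All equal -29588, so all 6 points lie in one plane.

Yes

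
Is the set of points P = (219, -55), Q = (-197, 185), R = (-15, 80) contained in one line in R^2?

Yes

PQ = (-416, 240), PR = (-234, 135).
Checking proportionality: PR = 9/16·PQ, so the vectors are parallel and the points are collinear.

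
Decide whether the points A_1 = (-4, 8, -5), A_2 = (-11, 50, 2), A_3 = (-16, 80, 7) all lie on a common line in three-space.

Yes

A_1A_2 = (-7, 42, 7), A_1A_3 = (-12, 72, 12).
A_1A_2 × A_1A_3 = (0, 0, 0).
The cross product vanishes, so the three points are collinear.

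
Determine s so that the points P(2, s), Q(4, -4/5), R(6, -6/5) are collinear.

-2/5

Collinearity: (P − Q) must be parallel to (R − Q) = (2, -2/5).
Cross-multiplying the components: (s − (-4/5))·(2) = (-2)·(-2/5).
Solving gives s = -2/5.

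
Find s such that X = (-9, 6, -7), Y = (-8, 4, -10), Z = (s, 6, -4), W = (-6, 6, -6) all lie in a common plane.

Normal to plane XYW: n = (-2, -10, 6); plane equation n·P = -84.
Requiring n·Z = -84: (-2)s + (-84) = -84.
So s = 0.

0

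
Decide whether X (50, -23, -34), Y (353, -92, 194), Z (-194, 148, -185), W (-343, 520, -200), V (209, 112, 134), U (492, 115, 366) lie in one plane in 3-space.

The plane through X, Y, Z has normal n = XY × XZ = (-28569, -9879, 34977) and equation n·P = -2390451.
Checking the remaining points: n·W = -2333313, n·V = -2390451, n·U = -2390451.
Since n·W = -2333313 ≠ -2390451, W is off the plane and the points are not all coplanar.

No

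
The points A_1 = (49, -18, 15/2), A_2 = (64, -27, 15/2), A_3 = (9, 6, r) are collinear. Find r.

15/2

Direction A_1A_2 = (15, -9, 0). From the x-coordinate of A_3, the parameter along the line is τ = (9 − 49)/15 = -8/3.
Then r = 15/2 + (-8/3)·(0) = 15/2.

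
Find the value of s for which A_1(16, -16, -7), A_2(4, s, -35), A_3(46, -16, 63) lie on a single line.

-16

Direction A_1A_3 = (30, 0, 70). From the x-coordinate of A_2, the parameter along the line is τ = (4 − 16)/30 = -2/5.
Then s = (-16) + (-2/5)·(0) = -16.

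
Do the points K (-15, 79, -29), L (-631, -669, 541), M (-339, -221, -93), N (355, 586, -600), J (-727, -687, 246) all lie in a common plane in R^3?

The plane through K, L, M has normal n = KL × KM = (218872, -224104, -57552) and equation n·P = -19318288.
Checking the remaining points: n·N = -19094184, n·J = -19318288.
Since n·N = -19094184 ≠ -19318288, N is off the plane and the points are not all coplanar.

No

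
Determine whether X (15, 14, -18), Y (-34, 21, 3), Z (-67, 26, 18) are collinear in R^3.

No

XY = (-49, 7, 21), XZ = (-82, 12, 36).
XY × XZ = (0, 42, -14).
The cross product is nonzero, so the points do not lie on one line.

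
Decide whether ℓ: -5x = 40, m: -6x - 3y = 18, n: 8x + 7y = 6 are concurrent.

Intersecting ℓ and m: solving the 2×2 system gives (x, y) = (-8, 10).
Substitute into n: (8)(-8) + (7)(10) = 6.
This equals 6, so (-8, 10) lies on all three lines and they are concurrent.

Yes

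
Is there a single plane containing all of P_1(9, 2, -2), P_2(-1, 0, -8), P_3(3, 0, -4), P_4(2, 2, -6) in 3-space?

With P_1 as base: P_1P_2 = (-10, -2, -6), P_1P_3 = (-6, -2, -2), P_1P_4 = (-7, 0, -4).
P_1P_3 × P_1P_4 = (8, -10, -14).
P_1P_2 · (P_1P_3 × P_1P_4) = 24.
Since 24 ≠ 0, the four points are not coplanar.

No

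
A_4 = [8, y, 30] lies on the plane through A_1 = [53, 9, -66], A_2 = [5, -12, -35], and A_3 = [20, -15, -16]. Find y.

A normal to the plane is n = A_1A_2 × A_1A_3 = (-306, 1377, 459).
A_4 lies in the plane iff n · A_1A_4 = 0.
This gives (1377)y + (45441) = 0, so y = -33.

-33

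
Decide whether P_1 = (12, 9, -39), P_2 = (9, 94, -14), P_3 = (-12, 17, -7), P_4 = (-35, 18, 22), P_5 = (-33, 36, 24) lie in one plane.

The plane through P_1, P_2, P_3 has normal n = P_1P_2 × P_1P_3 = (2520, -504, 2016) and equation n·P = -52920.
Checking the remaining points: n·P_4 = -52920, n·P_5 = -52920.
All equal -52920, so all 5 points lie in one plane.

Yes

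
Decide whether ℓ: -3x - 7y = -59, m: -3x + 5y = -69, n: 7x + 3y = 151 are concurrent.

No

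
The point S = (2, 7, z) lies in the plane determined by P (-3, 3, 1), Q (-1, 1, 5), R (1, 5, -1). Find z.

-4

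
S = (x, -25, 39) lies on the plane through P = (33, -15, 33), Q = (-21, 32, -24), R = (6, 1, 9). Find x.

33

The plane through P, Q, R has equation −216x + 243y + 405z = 2592.
Substituting S: (-216)x + (9720) = 2592, so x = 33.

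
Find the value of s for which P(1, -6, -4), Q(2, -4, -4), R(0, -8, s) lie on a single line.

-4

Direction PQ = (1, 2, 0). From the x-coordinate of R, the parameter along the line is τ = (0 − 1)/1 = -1.
Then s = (-4) + (-1)·(0) = -4.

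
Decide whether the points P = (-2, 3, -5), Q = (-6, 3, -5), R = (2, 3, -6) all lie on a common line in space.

PQ = (-4, 0, 0), PR = (4, 0, -1).
PQ × PR = (0, -4, 0).
The cross product is nonzero, so the points do not lie on one line.

No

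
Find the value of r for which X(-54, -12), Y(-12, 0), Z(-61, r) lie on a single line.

-14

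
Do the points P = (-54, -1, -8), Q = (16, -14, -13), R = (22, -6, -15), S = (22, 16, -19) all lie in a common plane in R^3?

With P as base: PQ = (70, -13, -5), PR = (76, -5, -7), PS = (76, 17, -11).
PR × PS = (174, 304, 1672).
PQ · (PR × PS) = -132.
Since -132 ≠ 0, the four points are not coplanar.

No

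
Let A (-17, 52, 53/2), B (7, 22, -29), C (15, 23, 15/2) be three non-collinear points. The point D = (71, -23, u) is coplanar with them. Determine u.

-2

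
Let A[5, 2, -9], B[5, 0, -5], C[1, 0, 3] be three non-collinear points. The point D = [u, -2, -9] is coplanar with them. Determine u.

A normal to the plane is n = AB × AC = (-16, -16, -8).
D lies in the plane iff n · AD = 0.
This gives (-16)u + (144) = 0, so u = 9.

9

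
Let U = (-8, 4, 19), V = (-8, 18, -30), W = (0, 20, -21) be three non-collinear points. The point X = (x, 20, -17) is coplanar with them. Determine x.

2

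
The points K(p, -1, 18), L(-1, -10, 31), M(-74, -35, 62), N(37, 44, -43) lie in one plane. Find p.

The points are coplanar iff KL · (KM × KN) = 0.
Expanding, this is linear in p: (-176)p + (-1056) = 0.
So p = -6.

-6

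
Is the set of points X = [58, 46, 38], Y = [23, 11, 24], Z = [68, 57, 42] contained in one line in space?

No

XY = (-35, -35, -14), XZ = (10, 11, 4).
XY × XZ = (14, 0, -35).
The cross product is nonzero, so the points do not lie on one line.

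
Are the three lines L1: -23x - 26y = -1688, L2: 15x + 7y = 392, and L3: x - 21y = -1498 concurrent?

No

Intersecting L1 and L2: solving the 2×2 system gives (x, y) = (-1624/229, 16304/229).
Substitute into L3: (1)(-1624/229) + (-21)(16304/229) = -344008/229.
But L3 requires -1498 ≠ -344008/229, so the three lines have no common point.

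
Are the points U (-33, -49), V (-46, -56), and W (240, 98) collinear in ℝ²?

Yes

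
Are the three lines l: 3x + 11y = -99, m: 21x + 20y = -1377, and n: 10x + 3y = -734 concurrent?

Yes

Intersecting l and m: solving the 2×2 system gives (x, y) = (-77, 12).
Substitute into n: (10)(-77) + (3)(12) = -734.
This equals -734, so (-77, 12) lies on all three lines and they are concurrent.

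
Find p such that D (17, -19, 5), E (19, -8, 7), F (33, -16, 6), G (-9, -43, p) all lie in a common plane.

0

Normal to plane DEF: n = (5, 30, -170); plane equation n·P = -1335.
Requiring n·G = -1335: (-170)p + (-1335) = -1335.
So p = 0.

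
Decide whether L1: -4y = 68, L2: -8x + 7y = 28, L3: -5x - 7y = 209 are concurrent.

Intersecting L1 and L2: solving the 2×2 system gives (x, y) = (-147/8, -17).
Substitute into L3: (-5)(-147/8) + (-7)(-17) = 1687/8.
But L3 requires 209 ≠ 1687/8, so the three lines have no common point.

No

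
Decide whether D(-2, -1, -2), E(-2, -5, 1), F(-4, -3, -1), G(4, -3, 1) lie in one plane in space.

A normal to the plane through D, E, F is n = DE × DF = (2, -6, -8).
The plane has equation n·P = 18. For G: n·G = 18.
Equal, so G lies in the plane and all four are coplanar.

Yes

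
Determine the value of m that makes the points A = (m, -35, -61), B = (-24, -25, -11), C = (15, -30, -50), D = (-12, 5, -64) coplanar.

30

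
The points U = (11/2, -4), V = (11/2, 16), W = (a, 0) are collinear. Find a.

11/2

Collinearity: (W − U) must be parallel to (V − U) = (0, 20).
Cross-multiplying the components: (a − 11/2)·(20) = (4)·(0).
Solving gives a = 11/2.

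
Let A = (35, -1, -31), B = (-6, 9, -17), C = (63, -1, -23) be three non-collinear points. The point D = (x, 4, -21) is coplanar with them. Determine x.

25

Coplanarity requires AB · (AC × AD) = 0.
AB = (-41, 10, 14), AC = (28, 0, 8); the triple product is linear in x with coefficient 80 and constant term -2000.
Setting it to zero: x = 25.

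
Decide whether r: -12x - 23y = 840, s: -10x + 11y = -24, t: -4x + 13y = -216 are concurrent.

The three lines meet at one point iff the augmented coefficient matrix [aᵢ bᵢ cᵢ] has rank < 3, i.e. its determinant vanishes.
Here the determinant is 0.
It vanishes, so the lines are concurrent at (-24, -24).

Yes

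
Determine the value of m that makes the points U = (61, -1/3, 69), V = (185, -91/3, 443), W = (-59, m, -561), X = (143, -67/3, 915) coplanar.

89/3

Coplanarity ⇔ det[UV; UW; UX] = 0.
Expanding, this is linear in m: (74236)m + (-6607004/3) = 0.
So m = 89/3.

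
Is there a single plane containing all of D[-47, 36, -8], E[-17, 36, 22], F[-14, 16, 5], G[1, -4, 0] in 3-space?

Yes

A normal to the plane through D, E, F is n = DE × DF = (600, 600, -600).
The plane has equation n·P = -1800. For G: n·G = -1800.
Equal, so G lies in the plane and all four are coplanar.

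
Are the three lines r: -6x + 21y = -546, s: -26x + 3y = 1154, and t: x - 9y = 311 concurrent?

Yes

The three lines meet at one point iff the augmented coefficient matrix [aᵢ bᵢ cᵢ] has rank < 3, i.e. its determinant vanishes.
Here the determinant is 0.
It vanishes, so the lines are concurrent at (-49, -40).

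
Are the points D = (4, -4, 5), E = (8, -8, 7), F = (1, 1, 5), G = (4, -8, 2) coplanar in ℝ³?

A normal to the plane through D, E, F is n = DE × DF = (-10, -6, 8).
The plane has equation n·P = 24. For G: n·G = 24.
Equal, so G lies in the plane and all four are coplanar.

Yes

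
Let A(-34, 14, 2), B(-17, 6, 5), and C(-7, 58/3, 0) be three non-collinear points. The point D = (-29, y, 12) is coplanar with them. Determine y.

-38/3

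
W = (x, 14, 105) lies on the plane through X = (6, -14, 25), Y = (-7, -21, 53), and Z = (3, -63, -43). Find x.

Coplanarity requires XY · (XZ × XW) = 0.
XY = (-13, -7, 28), XZ = (-3, -49, -68); the triple product is linear in x with coefficient 1848 and constant term 11088.
Setting it to zero: x = -6.

-6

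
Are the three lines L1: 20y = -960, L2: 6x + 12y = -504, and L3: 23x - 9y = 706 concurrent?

No

The three lines meet at one point iff the augmented coefficient matrix [aᵢ bᵢ cᵢ] has rank < 3, i.e. its determinant vanishes.
Here the determinant is 240.
Nonzero, so no common point exists.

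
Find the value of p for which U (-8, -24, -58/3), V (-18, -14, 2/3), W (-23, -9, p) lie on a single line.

32/3

Direction UV = (-10, 10, 20). From the x-coordinate of W, the parameter along the line is τ = (-23 − (-8))/(-10) = 3/2.
Then p = (-58/3) + 3/2·(20) = 32/3.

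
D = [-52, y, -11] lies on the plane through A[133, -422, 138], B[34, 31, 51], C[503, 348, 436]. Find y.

The plane through A, B, C has equation 201984x − 2688y − 243840z = -5651712.
Substituting D: (-2688)y + (-7820928) = -5651712, so y = -807.

-807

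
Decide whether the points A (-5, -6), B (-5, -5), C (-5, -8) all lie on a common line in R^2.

Yes

AB = (0, 1), AC = (0, -2).
Checking proportionality: AC = -2·AB, so the vectors are parallel and the points are collinear.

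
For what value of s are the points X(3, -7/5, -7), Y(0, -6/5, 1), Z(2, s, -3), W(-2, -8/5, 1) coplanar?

-6/5

The points are coplanar iff XY · (XZ × XW) = 0.
Expanding, this is linear in s: (16)s + (96/5) = 0.
So s = -6/5.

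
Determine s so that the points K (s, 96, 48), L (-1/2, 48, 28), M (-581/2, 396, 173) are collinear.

-81/2

Direction LM = (-290, 348, 145). From the y-coordinate of K, the parameter along the line is τ = (96 − 48)/348 = 4/29.
Then s = (-1/2) + 4/29·(-290) = -81/2.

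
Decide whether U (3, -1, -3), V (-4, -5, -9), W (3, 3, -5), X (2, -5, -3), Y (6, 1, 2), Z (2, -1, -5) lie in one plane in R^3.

The plane through U, V, W has normal n = UV × UW = (32, -14, -28) and equation n·P = 194.
Checking the remaining points: n·X = 218, n·Y = 122, n·Z = 218.
Since n·X = 218 ≠ 194, X is off the plane and the points are not all coplanar.

No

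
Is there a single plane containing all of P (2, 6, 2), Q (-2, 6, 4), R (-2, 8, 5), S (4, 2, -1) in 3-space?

Yes

With P as base: PQ = (-4, 0, 2), PR = (-4, 2, 3), PS = (2, -4, -3).
PR × PS = (6, -6, 12).
PQ · (PR × PS) = 0.
The scalar triple product vanishes, so the four points are coplanar.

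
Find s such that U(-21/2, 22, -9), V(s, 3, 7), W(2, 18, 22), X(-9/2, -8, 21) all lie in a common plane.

-8

Normal to plane UWX: n = (810, -189, -351); plane equation n·P = -9504.
Requiring n·V = -9504: (810)s + (-3024) = -9504.
So s = -8.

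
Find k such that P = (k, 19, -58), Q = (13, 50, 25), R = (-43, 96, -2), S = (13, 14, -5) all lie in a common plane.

The points are coplanar iff PQ · (PR × PS) = 0.
Expanding, this is linear in k: (2352)k + (84672) = 0.
So k = -36.

-36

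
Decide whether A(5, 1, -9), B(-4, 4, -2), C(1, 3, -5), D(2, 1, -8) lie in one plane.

Yes

The four points are coplanar iff the 3×3 determinant with rows AB, AC, AD is zero.
Rows: (-9, 3, 7), (-4, 2, 4), (-3, 0, 1).
Expanding along the first row: (-9)(2) − (3)(8) + (7)(6) = 0.
Zero determinant ⇒ coplanar.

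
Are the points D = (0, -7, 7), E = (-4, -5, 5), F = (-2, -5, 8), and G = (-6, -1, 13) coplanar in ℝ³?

A normal to the plane through D, E, F is n = DE × DF = (6, 8, -4).
The plane has equation n·P = -84. For G: n·G = -96.
-96 ≠ -84, so G is off the plane.

No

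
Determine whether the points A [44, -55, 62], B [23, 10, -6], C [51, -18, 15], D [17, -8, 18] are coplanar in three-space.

A normal to the plane through A, B, C is n = AB × AC = (-539, -1463, -1232).
The plane has equation n·P = -19635. For D: n·D = -19635.
Equal, so D lies in the plane and all four are coplanar.

Yes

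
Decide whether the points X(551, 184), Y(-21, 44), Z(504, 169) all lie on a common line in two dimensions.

No

XY = (-572, -140), XZ = (-47, -15).
det[XY; XZ] = (-572)(-15) − (-140)(-47) = 2000.
The determinant is nonzero, so they are not collinear.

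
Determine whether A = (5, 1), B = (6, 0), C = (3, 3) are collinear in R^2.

AB = (1, -1), AC = (-2, 2).
Twice the signed area of △ABC is (1)(2) − (-1)(-2) = 0.
The triangle is degenerate (zero area), so the points are collinear.

Yes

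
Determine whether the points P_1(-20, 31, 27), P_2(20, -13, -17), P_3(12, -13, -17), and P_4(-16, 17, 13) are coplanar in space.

Yes

A normal to the plane through P_1, P_2, P_3 is n = P_1P_2 × P_1P_3 = (0, 352, -352).
The plane has equation n·P = 1408. For P_4: n·P_4 = 1408.
Equal, so P_4 lies in the plane and all four are coplanar.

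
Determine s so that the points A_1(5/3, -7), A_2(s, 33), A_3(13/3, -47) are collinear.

The three points are collinear iff det[A_1A_2; A_1A_3] = 0.
This determinant is linear in s: (-40)s + (-40) = 0, so s = -1.

-1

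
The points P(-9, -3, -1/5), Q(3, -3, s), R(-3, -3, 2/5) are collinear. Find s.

Collinearity requires PQ × PR = 0; each component is linear in s.
The y-component gives (6)s + (-6) = 0, so s = 1.
The remaining components then also vanish.

1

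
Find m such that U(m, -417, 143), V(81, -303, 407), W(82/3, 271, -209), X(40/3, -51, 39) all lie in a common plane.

-83

Coplanarity ⇔ det[UV; UW; UX] = 0.
Expanding, this is linear in m: (56000)m + (4648000) = 0.
So m = -83.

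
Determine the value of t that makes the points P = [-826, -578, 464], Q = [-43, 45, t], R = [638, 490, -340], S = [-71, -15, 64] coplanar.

96

The points are coplanar iff PQ · (PR × PS) = 0.
Expanding, this is linear in t: (17892)t + (-1717632) = 0.
So t = 96.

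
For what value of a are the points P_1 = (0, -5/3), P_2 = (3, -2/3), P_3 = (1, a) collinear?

Collinearity: (P_3 − P_1) must be parallel to (P_2 − P_1) = (3, 1).
Cross-multiplying the components: (a − (-5/3))·(3) = (1)·(1).
Solving gives a = -4/3.

-4/3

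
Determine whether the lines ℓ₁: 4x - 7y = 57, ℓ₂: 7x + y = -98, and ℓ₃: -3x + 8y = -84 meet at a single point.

The three lines meet at one point iff the augmented coefficient matrix [aᵢ bᵢ cᵢ] has rank < 3, i.e. its determinant vanishes.
Here the determinant is -11.
Nonzero, so no common point exists.

No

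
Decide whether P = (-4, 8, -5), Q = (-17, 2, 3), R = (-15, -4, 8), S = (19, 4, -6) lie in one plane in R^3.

With P as base: PQ = (-13, -6, 8), PR = (-11, -12, 13), PS = (23, -4, -1).
PR × PS = (64, 288, 320).
PQ · (PR × PS) = 0.
The scalar triple product vanishes, so the four points are coplanar.

Yes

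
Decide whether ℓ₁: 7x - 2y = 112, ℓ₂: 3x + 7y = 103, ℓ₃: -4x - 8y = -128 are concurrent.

Intersecting ℓ₁ and ℓ₂: solving the 2×2 system gives (x, y) = (18, 7).
Substitute into ℓ₃: (-4)(18) + (-8)(7) = -128.
This equals -128, so (18, 7) lies on all three lines and they are concurrent.

Yes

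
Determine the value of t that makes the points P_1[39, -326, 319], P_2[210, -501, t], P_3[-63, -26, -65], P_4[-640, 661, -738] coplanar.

Coplanarity ⇔ det[P_1P_2; P_1P_3; P_1P_4] = 0.
Expanding, this is linear in t: (103026)t + (-49040376) = 0.
So t = 476.

476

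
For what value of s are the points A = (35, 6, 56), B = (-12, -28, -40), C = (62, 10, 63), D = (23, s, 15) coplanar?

Normal to plane ABC: n = (146, -2263, 730); plane equation n·P = 32412.
Requiring n·D = 32412: (-2263)s + (14308) = 32412.
So s = -8.

-8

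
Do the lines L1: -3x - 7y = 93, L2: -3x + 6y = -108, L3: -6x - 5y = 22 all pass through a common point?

No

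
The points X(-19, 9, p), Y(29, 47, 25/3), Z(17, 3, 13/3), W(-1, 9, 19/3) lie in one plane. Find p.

23/3

The points are coplanar iff XY · (XZ × XW) = 0.
Expanding, this is linear in p: (864)p + (-6624) = 0.
So p = 23/3.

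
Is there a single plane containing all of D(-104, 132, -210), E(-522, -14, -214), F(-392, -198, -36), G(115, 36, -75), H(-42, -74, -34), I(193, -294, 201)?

The plane through D, E, F has normal n = DE × DF = (-26724, 73884, 95892) and equation n·P = -7605336.
Checking the remaining points: n·G = -7605336, n·H = -7605336, n·I = -7605336.
All equal -7605336, so all 6 points lie in one plane.

Yes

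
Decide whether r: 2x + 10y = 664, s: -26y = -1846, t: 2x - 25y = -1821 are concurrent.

Lines aᵢx + bᵢy = cᵢ with pairwise distinct directions are concurrent exactly when det[aᵢ bᵢ cᵢ] = 0.
Here the determinant is 0.
It vanishes, so the lines are concurrent at (-23, 71).

Yes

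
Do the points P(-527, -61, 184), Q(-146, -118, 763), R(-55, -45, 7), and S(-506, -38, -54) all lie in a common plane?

Yes

With P as base: PQ = (381, -57, 579), PR = (472, 16, -177), PS = (21, 23, -238).
PR × PS = (263, 108619, 10520).
PQ · (PR × PS) = 0.
The scalar triple product vanishes, so the four points are coplanar.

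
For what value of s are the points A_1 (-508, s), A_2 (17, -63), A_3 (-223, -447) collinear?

-903

Collinearity: (A_1 − A_2) must be parallel to (A_3 − A_2) = (-240, -384).
Cross-multiplying the components: (s − (-63))·(-240) = (-525)·(-384).
Solving gives s = -903.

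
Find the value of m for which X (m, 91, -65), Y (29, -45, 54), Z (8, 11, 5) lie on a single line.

Collinearity requires XY × XZ = 0; each component is linear in m.
The y-component gives (-49)m + (-1078) = 0, so m = -22.
The remaining components then also vanish.

-22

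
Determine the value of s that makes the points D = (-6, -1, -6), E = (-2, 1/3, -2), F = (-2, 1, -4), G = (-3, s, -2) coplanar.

Normal to plane DEF: n = (-16/3, 8, 8/3); plane equation n·P = 8.
Requiring n·G = 8: (8)s + (32/3) = 8.
So s = -1/3.

-1/3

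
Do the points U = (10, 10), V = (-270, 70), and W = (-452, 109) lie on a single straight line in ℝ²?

UV = (-280, 60), UW = (-462, 99).
det[UV; UW] = (-280)(99) − (60)(-462) = 0.
The determinant is zero, so the points are collinear.

Yes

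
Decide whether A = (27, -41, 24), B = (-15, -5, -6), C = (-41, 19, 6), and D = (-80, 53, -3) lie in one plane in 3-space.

No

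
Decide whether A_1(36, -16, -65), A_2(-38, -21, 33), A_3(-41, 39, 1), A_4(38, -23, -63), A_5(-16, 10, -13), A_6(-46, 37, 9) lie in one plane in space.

No

The plane through A_1, A_2, A_3 has normal n = A_1A_2 × A_1A_3 = (-5720, -2662, -4455) and equation n·P = 126247.
Checking the remaining points: n·A_4 = 124531, n·A_5 = 122815, n·A_6 = 124531.
Since n·A_4 = 124531 ≠ 126247, A_4 is off the plane and the points are not all coplanar.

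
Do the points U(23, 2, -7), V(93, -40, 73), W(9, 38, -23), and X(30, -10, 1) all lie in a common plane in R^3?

Yes

The four points are coplanar iff the 3×3 determinant with rows UV, UW, UX is zero.
Rows: (70, -42, 80), (-14, 36, -16), (7, -12, 8).
Expanding along the first row: (70)(96) − (-42)(0) + (80)(-84) = 0.
Zero determinant ⇒ coplanar.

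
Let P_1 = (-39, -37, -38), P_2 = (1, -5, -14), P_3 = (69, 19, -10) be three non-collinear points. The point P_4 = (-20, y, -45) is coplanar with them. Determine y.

-37

The plane through P_1, P_2, P_3 has equation −448x + 1472y − 1216z = 9216.
Substituting P_4: (1472)y + (63680) = 9216, so y = -37.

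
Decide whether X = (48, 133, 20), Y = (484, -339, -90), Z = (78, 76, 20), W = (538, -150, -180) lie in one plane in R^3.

Yes

The four points are coplanar iff the 3×3 determinant with rows XY, XZ, XW is zero.
Rows: (436, -472, -110), (30, -57, 0), (490, -283, -200).
Expanding along the first row: (436)(11400) − (-472)(-6000) + (-110)(19440) = 0.
Zero determinant ⇒ coplanar.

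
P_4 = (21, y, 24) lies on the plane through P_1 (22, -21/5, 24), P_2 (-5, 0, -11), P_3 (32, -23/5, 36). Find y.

Coplanarity requires P_1P_2 · (P_1P_3 × P_1P_4) = 0.
P_1P_2 = (-27, 21/5, -35), P_1P_3 = (10, -2/5, 12); the triple product is linear in y with coefficient -26 and constant term -728/5.
Setting it to zero: y = -28/5.

-28/5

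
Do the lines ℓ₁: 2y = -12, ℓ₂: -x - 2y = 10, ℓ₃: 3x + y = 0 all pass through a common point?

Yes

Lines aᵢx + bᵢy = cᵢ with pairwise distinct directions are concurrent exactly when det[aᵢ bᵢ cᵢ] = 0.
Here the determinant is 0.
It vanishes, so the lines are concurrent at (2, -6).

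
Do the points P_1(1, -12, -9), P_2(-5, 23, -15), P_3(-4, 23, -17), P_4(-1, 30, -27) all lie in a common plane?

With P_1 as base: P_1P_2 = (-6, 35, -6), P_1P_3 = (-5, 35, -8), P_1P_4 = (-2, 42, -18).
P_1P_3 × P_1P_4 = (-294, -74, -140).
P_1P_2 · (P_1P_3 × P_1P_4) = 14.
Since 14 ≠ 0, the four points are not coplanar.

No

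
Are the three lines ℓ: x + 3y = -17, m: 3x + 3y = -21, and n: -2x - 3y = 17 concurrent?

Intersecting ℓ and m: solving the 2×2 system gives (x, y) = (-2, -5).
Substitute into n: (-2)(-2) + (-3)(-5) = 19.
But n requires 17 ≠ 19, so the three lines have no common point.

No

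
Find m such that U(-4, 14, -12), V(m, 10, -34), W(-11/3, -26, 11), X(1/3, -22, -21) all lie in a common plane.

Normal to plane UWX: n = (1188, 308/3, 484/3); plane equation n·P = -15752/3.
Requiring n·V = -15752/3: (1188)m + (-13376/3) = -15752/3.
So m = -2/3.

-2/3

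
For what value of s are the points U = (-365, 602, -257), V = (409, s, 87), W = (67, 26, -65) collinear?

-430

Collinearity requires UV × UW = 0; each component is linear in s.
The x-component gives (192)s + (82560) = 0, so s = -430.
The remaining components then also vanish.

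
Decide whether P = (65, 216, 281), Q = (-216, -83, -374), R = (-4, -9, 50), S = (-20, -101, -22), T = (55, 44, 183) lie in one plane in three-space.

The plane through P, Q, R has normal n = PQ × PR = (-78306, -19716, 42594) and equation n·X = 2620368.
Checking the remaining points: n·S = 2620368, n·T = 2620368.
All equal 2620368, so all 5 points lie in one plane.

Yes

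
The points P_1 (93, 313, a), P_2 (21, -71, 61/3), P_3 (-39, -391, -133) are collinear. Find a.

613/3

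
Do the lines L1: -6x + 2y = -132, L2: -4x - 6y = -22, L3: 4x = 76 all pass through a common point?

The three lines meet at one point iff the augmented coefficient matrix [aᵢ bᵢ cᵢ] has rank < 3, i.e. its determinant vanishes.
Here the determinant is 0.
It vanishes, so the lines are concurrent at (19, -9).

Yes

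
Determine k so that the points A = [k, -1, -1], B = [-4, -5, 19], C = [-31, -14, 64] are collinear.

8

Direction BC = (-27, -9, 45). From the y-coordinate of A, the parameter along the line is τ = (-1 − (-5))/(-9) = -4/9.
Then k = (-4) + (-4/9)·(-27) = 8.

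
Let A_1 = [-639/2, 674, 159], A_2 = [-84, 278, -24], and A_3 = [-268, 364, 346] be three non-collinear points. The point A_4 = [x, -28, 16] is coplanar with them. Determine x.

25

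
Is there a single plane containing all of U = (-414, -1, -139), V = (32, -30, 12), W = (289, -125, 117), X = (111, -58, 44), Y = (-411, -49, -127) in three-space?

Yes

The plane through U, V, W has normal n = UV × UW = (11300, -8023, -34917) and equation n·P = 183286.
Checking the remaining points: n·X = 183286, n·Y = 183286.
All equal 183286, so all 5 points lie in one plane.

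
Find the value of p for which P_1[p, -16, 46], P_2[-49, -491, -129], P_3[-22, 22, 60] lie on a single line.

Direction P_2P_3 = (27, 513, 189). From the y-coordinate of P_1, the parameter along the line is τ = (-16 − (-491))/513 = 25/27.
Then p = (-49) + 25/27·(27) = -24.

-24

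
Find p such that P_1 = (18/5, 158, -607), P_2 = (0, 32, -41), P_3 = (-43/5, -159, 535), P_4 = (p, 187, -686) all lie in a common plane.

Normal to plane P_1P_2P_3: n = (35530, -2794, -396); plane equation n·P = -73172.
Requiring n·P_4 = -73172: (35530)p + (-250822) = -73172.
So p = 5.

5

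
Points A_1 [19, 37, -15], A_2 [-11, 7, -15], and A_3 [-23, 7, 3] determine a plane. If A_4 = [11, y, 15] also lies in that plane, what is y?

49

A normal to the plane is n = A_1A_2 × A_1A_3 = (-540, 540, -360).
A_4 lies in the plane iff n · A_1A_4 = 0.
This gives (540)y + (-26460) = 0, so y = 49.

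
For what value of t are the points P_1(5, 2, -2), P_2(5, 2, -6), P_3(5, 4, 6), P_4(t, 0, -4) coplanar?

5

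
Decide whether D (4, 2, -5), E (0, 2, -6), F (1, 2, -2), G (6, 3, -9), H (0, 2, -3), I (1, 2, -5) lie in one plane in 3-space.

No

The plane through D, E, F has normal n = DE × DF = (0, 15, 0) and equation n·P = 30.
Checking the remaining points: n·G = 45, n·H = 30, n·I = 30.
Since n·G = 45 ≠ 30, G is off the plane and the points are not all coplanar.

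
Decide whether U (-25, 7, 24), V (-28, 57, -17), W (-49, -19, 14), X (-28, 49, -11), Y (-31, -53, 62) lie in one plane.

No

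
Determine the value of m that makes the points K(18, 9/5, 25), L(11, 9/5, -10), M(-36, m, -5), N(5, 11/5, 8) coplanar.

19/5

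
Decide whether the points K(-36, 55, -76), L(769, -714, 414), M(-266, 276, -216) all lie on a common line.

KL = (805, -769, 490), KM = (-230, 221, -140).
KL × KM = (-630, 0, 1035).
The cross product is nonzero, so the points do not lie on one line.

No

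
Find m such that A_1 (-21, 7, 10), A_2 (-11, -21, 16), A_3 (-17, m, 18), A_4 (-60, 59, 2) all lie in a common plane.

-25

Normal to plane A_1A_2A_4: n = (-88, -154, -572); plane equation n·P = -4950.
Requiring n·A_3 = -4950: (-154)m + (-8800) = -4950.
So m = -25.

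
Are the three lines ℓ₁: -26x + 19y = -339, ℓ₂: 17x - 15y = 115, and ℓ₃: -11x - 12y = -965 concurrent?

Intersecting ℓ₁ and ℓ₂: solving the 2×2 system gives (x, y) = (2900/67, 2773/67).
Substitute into ℓ₃: (-11)(2900/67) + (-12)(2773/67) = -65176/67.
But ℓ₃ requires -965 ≠ -65176/67, so the three lines have no common point.

No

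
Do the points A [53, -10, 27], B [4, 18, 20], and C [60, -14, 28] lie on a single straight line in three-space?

AB = (-49, 28, -7), AC = (7, -4, 1).
Each component of AC is -1/7 times the corresponding component of AB, so AC = -1/7·AB and the points are collinear.

Yes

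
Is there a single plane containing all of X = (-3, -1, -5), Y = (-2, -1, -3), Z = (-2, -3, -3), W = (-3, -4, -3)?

The four points are coplanar iff the 3×3 determinant with rows XY, XZ, XW is zero.
Rows: (1, 0, 2), (1, -2, 2), (0, -3, 2).
Expanding along the first row: (1)(2) − (0)(2) + (2)(-3) = -4.
Nonzero ⇒ not coplanar.

No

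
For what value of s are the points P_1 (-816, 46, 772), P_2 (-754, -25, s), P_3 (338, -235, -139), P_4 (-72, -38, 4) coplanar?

827

Normal to plane P_1P_3P_4: n = (139284, 208488, 112128); plane equation n·P = -17502480.
Requiring n·P_2 = -17502480: (112128)s + (-110232336) = -17502480.
So s = 827.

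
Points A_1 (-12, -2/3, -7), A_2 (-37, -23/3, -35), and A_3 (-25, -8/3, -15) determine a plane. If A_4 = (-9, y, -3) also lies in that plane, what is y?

1/3

A normal to the plane is n = A_1A_2 × A_1A_3 = (0, 164, -41).
A_4 lies in the plane iff n · A_1A_4 = 0.
This gives (164)y + (-164/3) = 0, so y = 1/3.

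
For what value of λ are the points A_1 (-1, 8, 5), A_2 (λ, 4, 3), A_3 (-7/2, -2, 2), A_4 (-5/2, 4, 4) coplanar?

0

Coplanarity ⇔ det[A_1A_2; A_1A_3; A_1A_4] = 0.
Expanding, this is linear in λ: (-2)λ + (0) = 0.
So λ = 0.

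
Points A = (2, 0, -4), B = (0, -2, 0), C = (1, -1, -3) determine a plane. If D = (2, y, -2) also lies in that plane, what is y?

0

Coplanarity requires AB · (AC × AD) = 0.
AB = (-2, -2, 4), AC = (-1, -1, 1); the triple product is linear in y with coefficient -2 and constant term 0.
Setting it to zero: y = 0.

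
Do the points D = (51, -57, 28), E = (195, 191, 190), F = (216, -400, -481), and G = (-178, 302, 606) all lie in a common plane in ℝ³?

No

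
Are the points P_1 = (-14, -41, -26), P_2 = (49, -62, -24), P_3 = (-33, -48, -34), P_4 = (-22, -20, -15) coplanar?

The four points are coplanar iff the 3×3 determinant with rows P_1P_2, P_1P_3, P_1P_4 is zero.
Rows: (63, -21, 2), (-19, -7, -8), (-8, 21, 11).
Expanding along the first row: (63)(91) − (-21)(-273) + (2)(-455) = -910.
Nonzero ⇒ not coplanar.

No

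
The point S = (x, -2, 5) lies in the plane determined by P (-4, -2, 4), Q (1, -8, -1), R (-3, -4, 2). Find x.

-2

Coplanarity requires PQ · (PR × PS) = 0.
PQ = (5, -6, -5), PR = (1, -2, -2); the triple product is linear in x with coefficient 2 and constant term 4.
Setting it to zero: x = -2.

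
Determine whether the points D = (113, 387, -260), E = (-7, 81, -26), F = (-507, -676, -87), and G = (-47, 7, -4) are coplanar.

The four points are coplanar iff the 3×3 determinant with rows DE, DF, DG is zero.
Rows: (-120, -306, 234), (-620, -1063, 173), (-160, -380, 256).
Expanding along the first row: (-120)(-206388) − (-306)(-131040) + (234)(65520) = 0.
Zero determinant ⇒ coplanar.

Yes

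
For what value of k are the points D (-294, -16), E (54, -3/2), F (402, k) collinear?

13

The three points are collinear iff det[DE; DF] = 0.
This determinant is linear in k: (348)k + (-4524) = 0, so k = 13.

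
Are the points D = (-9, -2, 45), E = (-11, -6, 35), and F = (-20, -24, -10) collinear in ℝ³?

DE = (-2, -4, -10), DF = (-11, -22, -55).
Each component of DF is 11/2 times the corresponding component of DE, so DF = 11/2·DE and the points are collinear.

Yes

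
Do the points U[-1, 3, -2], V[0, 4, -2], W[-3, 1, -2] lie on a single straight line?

UV = (1, 1, 0), UW = (-2, -2, 0).
UV × UW = (0, 0, 0).
The cross product vanishes, so the three points are collinear.

Yes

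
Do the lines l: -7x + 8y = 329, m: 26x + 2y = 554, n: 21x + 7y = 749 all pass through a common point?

Yes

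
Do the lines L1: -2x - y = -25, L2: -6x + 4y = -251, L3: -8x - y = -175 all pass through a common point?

No

Intersecting L1 and L2: solving the 2×2 system gives (x, y) = (351/14, -176/7).
Substitute into L3: (-8)(351/14) + (-1)(-176/7) = -1228/7.
But L3 requires -175 ≠ -1228/7, so the three lines have no common point.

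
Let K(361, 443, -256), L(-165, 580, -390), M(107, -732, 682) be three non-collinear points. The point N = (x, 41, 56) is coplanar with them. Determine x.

73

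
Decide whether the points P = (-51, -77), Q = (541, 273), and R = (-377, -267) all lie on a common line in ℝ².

No

PQ = (592, 350), PR = (-326, -190).
If collinear, PR would be a scalar multiple of PQ. But (592)·(-190) ≠ (350)·(-326) (difference 1620), so they are not parallel; the points are not collinear.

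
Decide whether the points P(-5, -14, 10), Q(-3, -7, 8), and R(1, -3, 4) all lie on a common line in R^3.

No

PQ = (2, 7, -2), PR = (6, 11, -6).
Comparing components 2 and 3: (7)(-6) − (-2)(11) = -20 ≠ 0, so PQ and PR are not parallel and the points are not collinear.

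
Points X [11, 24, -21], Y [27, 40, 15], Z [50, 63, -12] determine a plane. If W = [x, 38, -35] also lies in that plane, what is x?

The plane through X, Y, Z has equation −1260x + 1260y = 16380.
Substituting W: (-1260)x + (47880) = 16380, so x = 25.

25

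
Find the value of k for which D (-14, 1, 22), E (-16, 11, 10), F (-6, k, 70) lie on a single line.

-39

Direction DE = (-2, 10, -12). From the x-coordinate of F, the parameter along the line is τ = (-6 − (-14))/(-2) = -4.
Then k = 1 + (-4)·(10) = -39.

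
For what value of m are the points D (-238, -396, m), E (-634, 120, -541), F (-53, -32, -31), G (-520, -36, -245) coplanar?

447

The points are coplanar iff DE · (DF × DG) = 0.
Expanding, this is linear in m: (73308)m + (-32768676) = 0.
So m = 447.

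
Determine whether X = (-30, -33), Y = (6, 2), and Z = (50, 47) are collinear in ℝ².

No

XY = (36, 35), XZ = (80, 80).
Twice the signed area of △XYZ is (36)(80) − (35)(80) = 80.
The area is nonzero, so the three points are not collinear.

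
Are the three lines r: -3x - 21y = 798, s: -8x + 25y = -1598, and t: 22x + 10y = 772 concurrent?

Yes

The three lines meet at one point iff the augmented coefficient matrix [aᵢ bᵢ cᵢ] has rank < 3, i.e. its determinant vanishes.
Here the determinant is 0.
It vanishes, so the lines are concurrent at (56, -46).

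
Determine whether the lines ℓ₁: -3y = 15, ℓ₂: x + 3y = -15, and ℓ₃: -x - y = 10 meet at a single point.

No

Intersecting ℓ₁ and ℓ₂: solving the 2×2 system gives (x, y) = (0, -5).
Substitute into ℓ₃: (-1)(0) + (-1)(-5) = 5.
But ℓ₃ requires 10 ≠ 5, so the three lines have no common point.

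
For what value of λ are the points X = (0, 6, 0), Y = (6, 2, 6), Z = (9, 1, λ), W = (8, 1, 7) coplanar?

6

Coplanarity ⇔ det[XY; XZ; XW] = 0.
Expanding, this is linear in λ: (-2)λ + (12) = 0.
So λ = 6.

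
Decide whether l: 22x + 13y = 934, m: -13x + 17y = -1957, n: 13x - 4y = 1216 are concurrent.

No

Lines aᵢx + bᵢy = cᵢ with pairwise distinct directions are concurrent exactly when det[aᵢ bᵢ cᵢ] = 0.
Here the determinant is -507.
Nonzero, so no common point exists.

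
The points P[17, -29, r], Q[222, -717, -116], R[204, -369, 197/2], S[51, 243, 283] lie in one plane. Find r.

39

The points are coplanar iff PQ · (PR × PS) = 0.
Expanding, this is linear in r: (-42228)r + (1646892) = 0.
So r = 39.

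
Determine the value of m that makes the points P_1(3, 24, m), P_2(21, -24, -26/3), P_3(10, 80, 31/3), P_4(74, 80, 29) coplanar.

-11/3

The points are coplanar iff P_1P_2 · (P_1P_3 × P_1P_4) = 0.
Expanding, this is linear in m: (6656)m + (73216/3) = 0.
So m = -11/3.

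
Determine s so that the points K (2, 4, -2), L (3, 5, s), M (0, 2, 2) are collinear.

Collinearity requires KL × KM = 0; each component is linear in s.
The x-component gives (2)s + (8) = 0, so s = -4.
The remaining components then also vanish.

-4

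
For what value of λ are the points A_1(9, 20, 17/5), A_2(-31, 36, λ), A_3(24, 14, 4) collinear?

9/5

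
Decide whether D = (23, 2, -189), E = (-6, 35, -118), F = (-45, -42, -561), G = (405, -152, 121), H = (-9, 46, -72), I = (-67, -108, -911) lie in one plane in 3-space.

The plane through D, E, F has normal n = DE × DF = (-9152, -15616, 3520) and equation n·P = -907008.
Checking the remaining points: n·G = -907008, n·H = -889408, n·I = -907008.
Since n·H = -889408 ≠ -907008, H is off the plane and the points are not all coplanar.

No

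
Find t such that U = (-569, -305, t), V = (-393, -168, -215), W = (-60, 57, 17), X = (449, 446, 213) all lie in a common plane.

Coplanarity ⇔ det[UV; UW; UX] = 0.
Expanding, this is linear in t: (-15012)t + (-4113288) = 0.
So t = -274.

-274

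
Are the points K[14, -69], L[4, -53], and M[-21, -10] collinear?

KL = (-10, 16), KM = (-35, 59).
If collinear, KM would be a scalar multiple of KL. But (-10)·(59) ≠ (16)·(-35) (difference -30), so they are not parallel; the points are not collinear.

No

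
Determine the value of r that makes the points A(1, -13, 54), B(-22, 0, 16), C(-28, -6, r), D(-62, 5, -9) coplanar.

Coplanarity ⇔ det[AB; AC; AD] = 0.
Expanding, this is linear in r: (-405)r + (11340) = 0.
So r = 28.

28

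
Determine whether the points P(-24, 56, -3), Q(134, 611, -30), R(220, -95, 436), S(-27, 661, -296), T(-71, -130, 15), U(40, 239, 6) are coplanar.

The plane through P, Q, R has normal n = PQ × PR = (239568, -75950, -159278) and equation n·X = -9524998.
Checking the remaining points: n·S = -9524998, n·T = -9524998, n·U = -9524998.
All equal -9524998, so all 6 points lie in one plane.

Yes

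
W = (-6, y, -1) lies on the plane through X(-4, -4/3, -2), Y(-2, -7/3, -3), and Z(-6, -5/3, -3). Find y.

-1/3

Coplanarity requires XY · (XZ × XW) = 0.
XY = (2, -1, -1), XZ = (-2, -1/3, -1); the triple product is linear in y with coefficient 4 and constant term 4/3.
Setting it to zero: y = -1/3.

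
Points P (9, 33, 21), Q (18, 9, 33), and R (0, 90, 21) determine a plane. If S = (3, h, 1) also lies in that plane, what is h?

Coplanarity requires PQ · (PR × PS) = 0.
PQ = (9, -24, 12), PR = (-9, 57, 0); the triple product is linear in h with coefficient -108 and constant term 1728.
Setting it to zero: h = 16.

16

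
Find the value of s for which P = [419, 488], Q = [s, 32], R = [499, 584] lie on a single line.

39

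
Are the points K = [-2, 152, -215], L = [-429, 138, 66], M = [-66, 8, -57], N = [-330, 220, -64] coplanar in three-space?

The four points are coplanar iff the 3×3 determinant with rows KL, KM, KN is zero.
Rows: (-427, -14, 281), (-64, -144, 158), (-328, 68, 151).
Expanding along the first row: (-427)(-32488) − (-14)(42160) + (281)(-51584) = -32488.
Nonzero ⇒ not coplanar.

No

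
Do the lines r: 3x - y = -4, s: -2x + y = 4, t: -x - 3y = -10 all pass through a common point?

No

Intersecting r and s: solving the 2×2 system gives (x, y) = (0, 4).
Substitute into t: (-1)(0) + (-3)(4) = -12.
But t requires -10 ≠ -12, so the three lines have no common point.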